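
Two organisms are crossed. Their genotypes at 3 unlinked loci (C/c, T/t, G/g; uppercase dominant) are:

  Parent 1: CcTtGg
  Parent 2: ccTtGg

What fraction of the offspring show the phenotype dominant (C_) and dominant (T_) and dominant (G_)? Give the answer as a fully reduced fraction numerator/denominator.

CcTtGg gametes: CTG×1, CTg×1, CtG×1, Ctg×1, cTG×1, cTg×1, ctG×1, ctg×1
ccTtGg gametes: cTG×2, cTg×2, ctG×2, ctg×2
CcTtGg×ccTtGg grid (8·8=64): CcTTGG=2 CcTTGg=4 CcTTgg=2 CcTtGG=4 CcTtGg=8 CcTtgg=4 CcttGG=2 CcttGg=4 Ccttgg=2 ccTTGG=2 ccTTGg=4 ccTTgg=2 ccTtGG=4 ccTtGg=8 ccTtgg=4 ccttGG=2 ccttGg=4 ccttgg=2
C_ T_ G_ hits 18/64; gcd=2; 18÷2/64÷2 = 9/32

P(C_ T_ G_) = 9/32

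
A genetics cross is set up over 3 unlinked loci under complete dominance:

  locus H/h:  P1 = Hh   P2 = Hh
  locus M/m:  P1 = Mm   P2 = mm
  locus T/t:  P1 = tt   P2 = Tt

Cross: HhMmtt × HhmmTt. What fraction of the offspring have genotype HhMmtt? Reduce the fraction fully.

P(HhMmtt) = 1/8

HhMmtt gametes: HMt×2, Hmt×2, hMt×2, hmt×2
HhmmTt gametes: HmT×2, Hmt×2, hmT×2, hmt×2
HhMmtt×HhmmTt grid (8·8=64): HHMmTt=4 HHMmtt=4 HHmmTt=4 HHmmtt=4 HhMmTt=8 HhMmtt=8 HhmmTt=8 Hhmmtt=8 hhMmTt=4 hhMmtt=4 hhmmTt=4 hhmmtt=4
HhMmtt hits 8/64; gcd=8; 8÷8/64÷8 = 1/8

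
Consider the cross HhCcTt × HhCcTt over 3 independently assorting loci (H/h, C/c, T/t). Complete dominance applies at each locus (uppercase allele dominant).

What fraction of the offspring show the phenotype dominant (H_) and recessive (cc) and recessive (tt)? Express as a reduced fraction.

P(H_ cc tt) = 3/64

HhCcTt gametes: HCT×1, HCt×1, HcT×1, Hct×1, hCT×1, hCt×1, hcT×1, hct×1
HhCcTt gametes: HCT×1, HCt×1, HcT×1, Hct×1, hCT×1, hCt×1, hcT×1, hct×1
HhCcTt×HhCcTt grid (8·8=64): HHCCTT=1 HHCCTt=2 HHCCtt=1 HHCcTT=2 HHCcTt=4 HHCctt=2 HHccTT=1 HHccTt=2 HHcctt=1 HhCCTT=2 HhCCTt=4 HhCCtt=2 HhCcTT=4 HhCcTt=8 HhCctt=4 HhccTT=2 HhccTt=4 Hhcctt=2 hhCCTT=1 hhCCTt=2 hhCCtt=1 hhCcTT=2 hhCcTt=4 hhCctt=2 hhccTT=1 hhccTt=2 hhcctt=1
H_ cc tt hits 3/64; gcd=1; 3÷1/64÷1 = 3/64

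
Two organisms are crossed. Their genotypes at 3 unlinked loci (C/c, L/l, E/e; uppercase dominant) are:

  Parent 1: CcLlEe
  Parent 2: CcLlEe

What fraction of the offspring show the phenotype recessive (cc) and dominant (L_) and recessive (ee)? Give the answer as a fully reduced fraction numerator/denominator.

CcLlEe gametes: CLE×1, CLe×1, ClE×1, Cle×1, cLE×1, cLe×1, clE×1, cle×1
CcLlEe gametes: CLE×1, CLe×1, ClE×1, Cle×1, cLE×1, cLe×1, clE×1, cle×1
CcLlEe×CcLlEe grid (8·8=64): CCLLEE=1 CCLLEe=2 CCLLee=1 CCLlEE=2 CCLlEe=4 CCLlee=2 CCllEE=1 CCllEe=2 CCllee=1 CcLLEE=2 CcLLEe=4 CcLLee=2 CcLlEE=4 CcLlEe=8 CcLlee=4 CcllEE=2 CcllEe=4 Ccllee=2 ccLLEE=1 ccLLEe=2 ccLLee=1 ccLlEE=2 ccLlEe=4 ccLlee=2 ccllEE=1 ccllEe=2 ccllee=1
cc L_ ee hits 3/64; gcd=1; 3÷1/64÷1 = 3/64

P(cc L_ ee) = 3/64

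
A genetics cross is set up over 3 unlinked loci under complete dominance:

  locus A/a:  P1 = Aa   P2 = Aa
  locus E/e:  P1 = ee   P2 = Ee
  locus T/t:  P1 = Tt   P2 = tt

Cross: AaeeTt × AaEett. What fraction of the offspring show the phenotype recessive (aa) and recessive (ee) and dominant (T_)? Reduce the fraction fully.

P(aa ee T_) = 1/16

AaeeTt gametes: AeT×2, Aet×2, aeT×2, aet×2
AaEett gametes: AEt×2, Aet×2, aEt×2, aet×2
AaeeTt×AaEett grid (8·8=64): AAEeTt=4 AAEett=4 AAeeTt=4 AAeett=4 AaEeTt=8 AaEett=8 AaeeTt=8 Aaeett=8 aaEeTt=4 aaEett=4 aaeeTt=4 aaeett=4
aa ee T_ hits 4/64; gcd=4; 4÷4/64÷4 = 1/16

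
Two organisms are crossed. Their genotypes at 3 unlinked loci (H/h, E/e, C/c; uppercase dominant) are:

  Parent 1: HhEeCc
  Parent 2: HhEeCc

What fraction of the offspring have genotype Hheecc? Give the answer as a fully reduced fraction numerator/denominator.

HhEeCc gametes: HEC×1, HEc×1, HeC×1, Hec×1, hEC×1, hEc×1, heC×1, hec×1
HhEeCc gametes: HEC×1, HEc×1, HeC×1, Hec×1, hEC×1, hEc×1, heC×1, hec×1
HhEeCc×HhEeCc grid (8·8=64): HHEECC=1 HHEECc=2 HHEEcc=1 HHEeCC=2 HHEeCc=4 HHEecc=2 HHeeCC=1 HHeeCc=2 HHeecc=1 HhEECC=2 HhEECc=4 HhEEcc=2 HhEeCC=4 HhEeCc=8 HhEecc=4 HheeCC=2 HheeCc=4 Hheecc=2 hhEECC=1 hhEECc=2 hhEEcc=1 hhEeCC=2 hhEeCc=4 hhEecc=2 hheeCC=1 hheeCc=2 hheecc=1
Hheecc hits 2/64; gcd=2; 2÷2/64÷2 = 1/32

P(Hheecc) = 1/32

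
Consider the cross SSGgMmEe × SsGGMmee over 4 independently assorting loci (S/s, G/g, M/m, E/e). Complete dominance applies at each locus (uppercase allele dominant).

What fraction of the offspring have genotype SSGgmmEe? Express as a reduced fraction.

P(SSGgmmEe) = 1/32

SSGgMmEe gametes: SGME×2, SGMe×2, SGmE×2, SGme×2, SgME×2, SgMe×2, SgmE×2, Sgme×2
SsGGMmee gametes: SGMe×4, SGme×4, sGMe×4, sGme×4
SSGgMmEe×SsGGMmee grid (16·16=256): SSGGMMEe=8 SSGGMMee=8 SSGGMmEe=16 SSGGMmee=16 SSGGmmEe=8 SSGGmmee=8 SSGgMMEe=8 SSGgMMee=8 SSGgMmEe=16 SSGgMmee=16 SSGgmmEe=8 SSGgmmee=8 SsGGMMEe=8 SsGGMMee=8 SsGGMmEe=16 SsGGMmee=16 SsGGmmEe=8 SsGGmmee=8 SsGgMMEe=8 SsGgMMee=8 SsGgMmEe=16 SsGgMmee=16 SsGgmmEe=8 SsGgmmee=8
SSGgmmEe hits 8/256; gcd=8; 8÷8/256÷8 = 1/32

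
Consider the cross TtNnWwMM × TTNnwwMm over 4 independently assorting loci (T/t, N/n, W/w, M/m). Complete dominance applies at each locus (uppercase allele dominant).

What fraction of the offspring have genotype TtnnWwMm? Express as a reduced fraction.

TtNnWwMM gametes: TNWM×2, TNwM×2, TnWM×2, TnwM×2, tNWM×2, tNwM×2, tnWM×2, tnwM×2
TTNnwwMm gametes: TNwM×4, TNwm×4, TnwM×4, Tnwm×4
TtNnWwMM×TTNnwwMm grid (16·16=256): TTNNWwMM=8 TTNNWwMm=8 TTNNwwMM=8 TTNNwwMm=8 TTNnWwMM=16 TTNnWwMm=16 TTNnwwMM=16 TTNnwwMm=16 TTnnWwMM=8 TTnnWwMm=8 TTnnwwMM=8 TTnnwwMm=8 TtNNWwMM=8 TtNNWwMm=8 TtNNwwMM=8 TtNNwwMm=8 TtNnWwMM=16 TtNnWwMm=16 TtNnwwMM=16 TtNnwwMm=16 TtnnWwMM=8 TtnnWwMm=8 TtnnwwMM=8 TtnnwwMm=8
TtnnWwMm hits 8/256; gcd=8; 8÷8/256÷8 = 1/32

P(TtnnWwMm) = 1/32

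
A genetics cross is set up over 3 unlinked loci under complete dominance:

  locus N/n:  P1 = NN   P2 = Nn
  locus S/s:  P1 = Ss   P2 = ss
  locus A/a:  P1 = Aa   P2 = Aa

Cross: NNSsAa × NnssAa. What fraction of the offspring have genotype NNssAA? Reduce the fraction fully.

NNSsAa gametes: NSA×2, NSa×2, NsA×2, Nsa×2
NnssAa gametes: NsA×2, Nsa×2, nsA×2, nsa×2
NNSsAa×NnssAa grid (8·8=64): NNSsAA=4 NNSsAa=8 NNSsaa=4 NNssAA=4 NNssAa=8 NNssaa=4 NnSsAA=4 NnSsAa=8 NnSsaa=4 NnssAA=4 NnssAa=8 Nnssaa=4
NNssAA hits 4/64; gcd=4; 4÷4/64÷4 = 1/16

P(NNssAA) = 1/16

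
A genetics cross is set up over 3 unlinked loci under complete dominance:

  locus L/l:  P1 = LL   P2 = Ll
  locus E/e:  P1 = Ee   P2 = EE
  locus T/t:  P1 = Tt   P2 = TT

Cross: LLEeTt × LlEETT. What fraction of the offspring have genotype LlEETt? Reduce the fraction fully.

P(LlEETt) = 1/8

LLEeTt gametes: LET×2, LEt×2, LeT×2, Let×2
LlEETT gametes: LET×4, lET×4
LLEeTt×LlEETT grid (8·8=64): LLEETT=8 LLEETt=8 LLEeTT=8 LLEeTt=8 LlEETT=8 LlEETt=8 LlEeTT=8 LlEeTt=8
LlEETt hits 8/64; gcd=8; 8÷8/64÷8 = 1/8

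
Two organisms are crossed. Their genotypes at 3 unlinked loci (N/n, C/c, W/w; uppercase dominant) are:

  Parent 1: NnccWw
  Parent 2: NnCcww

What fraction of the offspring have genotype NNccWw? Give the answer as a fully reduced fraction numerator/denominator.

NnccWw gametes: NcW×2, Ncw×2, ncW×2, ncw×2
NnCcww gametes: NCw×2, Ncw×2, nCw×2, ncw×2
NnccWw×NnCcww grid (8·8=64): NNCcWw=4 NNCcww=4 NNccWw=4 NNccww=4 NnCcWw=8 NnCcww=8 NnccWw=8 Nnccww=8 nnCcWw=4 nnCcww=4 nnccWw=4 nnccww=4
NNccWw hits 4/64; gcd=4; 4÷4/64÷4 = 1/16

P(NNccWw) = 1/16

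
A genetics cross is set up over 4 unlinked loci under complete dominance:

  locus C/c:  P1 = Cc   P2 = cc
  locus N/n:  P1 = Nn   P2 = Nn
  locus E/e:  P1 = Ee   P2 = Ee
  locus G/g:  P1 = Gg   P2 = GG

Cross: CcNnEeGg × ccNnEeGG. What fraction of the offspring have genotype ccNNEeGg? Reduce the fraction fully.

CcNnEeGg gametes: CNEG×1, CNEg×1, CNeG×1, CNeg×1, CnEG×1, CnEg×1, CneG×1, Cneg×1, cNEG×1, cNEg×1, cNeG×1, cNeg×1, cnEG×1, cnEg×1, cneG×1, cneg×1
ccNnEeGG gametes: cNEG×4, cNeG×4, cnEG×4, cneG×4
CcNnEeGg×ccNnEeGG grid (16·16=256): CcNNEEGG=4 CcNNEEGg=4 CcNNEeGG=8 CcNNEeGg=8 CcNNeeGG=4 CcNNeeGg=4 CcNnEEGG=8 CcNnEEGg=8 CcNnEeGG=16 CcNnEeGg=16 CcNneeGG=8 CcNneeGg=8 CcnnEEGG=4 CcnnEEGg=4 CcnnEeGG=8 CcnnEeGg=8 CcnneeGG=4 CcnneeGg=4 ccNNEEGG=4 ccNNEEGg=4 ccNNEeGG=8 ccNNEeGg=8 ccNNeeGG=4 ccNNeeGg=4 ccNnEEGG=8 ccNnEEGg=8 ccNnEeGG=16 ccNnEeGg=16 ccNneeGG=8 ccNneeGg=8 ccnnEEGG=4 ccnnEEGg=4 ccnnEeGG=8 ccnnEeGg=8 ccnneeGG=4 ccnneeGg=4
ccNNEeGg hits 8/256; gcd=8; 8÷8/256÷8 = 1/32

P(ccNNEeGg) = 1/32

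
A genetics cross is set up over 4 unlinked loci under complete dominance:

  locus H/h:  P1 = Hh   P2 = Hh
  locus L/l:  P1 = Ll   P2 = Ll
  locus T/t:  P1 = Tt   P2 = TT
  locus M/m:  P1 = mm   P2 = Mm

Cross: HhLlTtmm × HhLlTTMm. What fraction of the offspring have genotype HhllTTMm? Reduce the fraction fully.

HhLlTtmm gametes: HLTm×2, HLtm×2, HlTm×2, Hltm×2, hLTm×2, hLtm×2, hlTm×2, hltm×2
HhLlTTMm gametes: HLTM×2, HLTm×2, HlTM×2, HlTm×2, hLTM×2, hLTm×2, hlTM×2, hlTm×2
HhLlTtmm×HhLlTTMm grid (16·16=256): HHLLTTMm=4 HHLLTTmm=4 HHLLTtMm=4 HHLLTtmm=4 HHLlTTMm=8 HHLlTTmm=8 HHLlTtMm=8 HHLlTtmm=8 HHllTTMm=4 HHllTTmm=4 HHllTtMm=4 HHllTtmm=4 HhLLTTMm=8 HhLLTTmm=8 HhLLTtMm=8 HhLLTtmm=8 HhLlTTMm=16 HhLlTTmm=16 HhLlTtMm=16 HhLlTtmm=16 HhllTTMm=8 HhllTTmm=8 HhllTtMm=8 HhllTtmm=8 hhLLTTMm=4 hhLLTTmm=4 hhLLTtMm=4 hhLLTtmm=4 hhLlTTMm=8 hhLlTTmm=8 hhLlTtMm=8 hhLlTtmm=8 hhllTTMm=4 hhllTTmm=4 hhllTtMm=4 hhllTtmm=4
HhllTTMm hits 8/256; gcd=8; 8÷8/256÷8 = 1/32

P(HhllTTMm) = 1/32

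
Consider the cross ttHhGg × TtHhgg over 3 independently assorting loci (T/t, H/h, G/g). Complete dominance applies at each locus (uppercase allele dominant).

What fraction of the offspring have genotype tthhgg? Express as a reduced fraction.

ttHhGg gametes: tHG×2, tHg×2, thG×2, thg×2
TtHhgg gametes: THg×2, Thg×2, tHg×2, thg×2
ttHhGg×TtHhgg grid (8·8=64): TtHHGg=4 TtHHgg=4 TtHhGg=8 TtHhgg=8 TthhGg=4 Tthhgg=4 ttHHGg=4 ttHHgg=4 ttHhGg=8 ttHhgg=8 tthhGg=4 tthhgg=4
tthhgg hits 4/64; gcd=4; 4÷4/64÷4 = 1/16

P(tthhgg) = 1/16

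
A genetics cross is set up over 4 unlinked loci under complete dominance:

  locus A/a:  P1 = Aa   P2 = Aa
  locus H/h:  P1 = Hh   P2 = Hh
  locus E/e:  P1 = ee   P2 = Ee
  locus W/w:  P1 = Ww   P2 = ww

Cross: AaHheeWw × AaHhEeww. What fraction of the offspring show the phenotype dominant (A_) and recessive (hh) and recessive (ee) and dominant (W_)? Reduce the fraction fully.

P(A_ hh ee W_) = 3/64

AaHheeWw gametes: AHeW×2, AHew×2, AheW×2, Ahew×2, aHeW×2, aHew×2, aheW×2, ahew×2
AaHhEeww gametes: AHEw×2, AHew×2, AhEw×2, Ahew×2, aHEw×2, aHew×2, ahEw×2, ahew×2
AaHheeWw×AaHhEeww grid (16·16=256): AAHHEeWw=4 AAHHEeww=4 AAHHeeWw=4 AAHHeeww=4 AAHhEeWw=8 AAHhEeww=8 AAHheeWw=8 AAHheeww=8 AAhhEeWw=4 AAhhEeww=4 AAhheeWw=4 AAhheeww=4 AaHHEeWw=8 AaHHEeww=8 AaHHeeWw=8 AaHHeeww=8 AaHhEeWw=16 AaHhEeww=16 AaHheeWw=16 AaHheeww=16 AahhEeWw=8 AahhEeww=8 AahheeWw=8 Aahheeww=8 aaHHEeWw=4 aaHHEeww=4 aaHHeeWw=4 aaHHeeww=4 aaHhEeWw=8 aaHhEeww=8 aaHheeWw=8 aaHheeww=8 aahhEeWw=4 aahhEeww=4 aahheeWw=4 aahheeww=4
A_ hh ee W_ hits 12/256; gcd=4; 12÷4/256÷4 = 3/64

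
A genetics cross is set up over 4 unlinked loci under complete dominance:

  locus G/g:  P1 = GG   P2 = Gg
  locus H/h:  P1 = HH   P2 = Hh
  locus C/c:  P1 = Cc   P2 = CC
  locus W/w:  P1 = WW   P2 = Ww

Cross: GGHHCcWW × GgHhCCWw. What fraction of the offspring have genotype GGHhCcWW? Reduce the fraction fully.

GGHHCcWW gametes: GHCW×8, GHcW×8
GgHhCCWw gametes: GHCW×2, GHCw×2, GhCW×2, GhCw×2, gHCW×2, gHCw×2, ghCW×2, ghCw×2
GGHHCcWW×GgHhCCWw grid (16·16=256): GGHHCCWW=16 GGHHCCWw=16 GGHHCcWW=16 GGHHCcWw=16 GGHhCCWW=16 GGHhCCWw=16 GGHhCcWW=16 GGHhCcWw=16 GgHHCCWW=16 GgHHCCWw=16 GgHHCcWW=16 GgHHCcWw=16 GgHhCCWW=16 GgHhCCWw=16 GgHhCcWW=16 GgHhCcWw=16
GGHhCcWW hits 16/256; gcd=16; 16÷16/256÷16 = 1/16

P(GGHhCcWW) = 1/16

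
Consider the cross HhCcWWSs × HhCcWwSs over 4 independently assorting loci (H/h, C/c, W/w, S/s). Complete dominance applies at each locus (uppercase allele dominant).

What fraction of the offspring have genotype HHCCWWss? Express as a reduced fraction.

HhCcWWSs gametes: HCWS×2, HCWs×2, HcWS×2, HcWs×2, hCWS×2, hCWs×2, hcWS×2, hcWs×2
HhCcWwSs gametes: HCWS×1, HCWs×1, HCwS×1, HCws×1, HcWS×1, HcWs×1, HcwS×1, Hcws×1, hCWS×1, hCWs×1, hCwS×1, hCws×1, hcWS×1, hcWs×1, hcwS×1, hcws×1
HhCcWWSs×HhCcWwSs grid (16·16=256): HHCCWWSS=2 HHCCWWSs=4 HHCCWWss=2 HHCCWwSS=2 HHCCWwSs=4 HHCCWwss=2 HHCcWWSS=4 HHCcWWSs=8 HHCcWWss=4 HHCcWwSS=4 HHCcWwSs=8 HHCcWwss=4 HHccWWSS=2 HHccWWSs=4 HHccWWss=2 HHccWwSS=2 HHccWwSs=4 HHccWwss=2 HhCCWWSS=4 HhCCWWSs=8 HhCCWWss=4 HhCCWwSS=4 HhCCWwSs=8 HhCCWwss=4 HhCcWWSS=8 HhCcWWSs=16 HhCcWWss=8 HhCcWwSS=8 HhCcWwSs=16 HhCcWwss=8 HhccWWSS=4 HhccWWSs=8 HhccWWss=4 HhccWwSS=4 HhccWwSs=8 HhccWwss=4 hhCCWWSS=2 hhCCWWSs=4 hhCCWWss=2 hhCCWwSS=2 hhCCWwSs=4 hhCCWwss=2 hhCcWWSS=4 hhCcWWSs=8 hhCcWWss=4 hhCcWwSS=4 hhCcWwSs=8 hhCcWwss=4 hhccWWSS=2 hhccWWSs=4 hhccWWss=2 hhccWwSS=2 hhccWwSs=4 hhccWwss=2
HHCCWWss hits 2/256; gcd=2; 2÷2/256÷2 = 1/128

P(HHCCWWss) = 1/128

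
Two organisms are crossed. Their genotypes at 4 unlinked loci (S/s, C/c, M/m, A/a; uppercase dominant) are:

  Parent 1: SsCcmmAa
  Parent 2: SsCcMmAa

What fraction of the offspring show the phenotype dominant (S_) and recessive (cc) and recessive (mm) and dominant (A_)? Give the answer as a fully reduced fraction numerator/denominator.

P(S_ cc mm A_) = 9/128

SsCcmmAa gametes: SCmA×2, SCma×2, ScmA×2, Scma×2, sCmA×2, sCma×2, scmA×2, scma×2
SsCcMmAa gametes: SCMA×1, SCMa×1, SCmA×1, SCma×1, ScMA×1, ScMa×1, ScmA×1, Scma×1, sCMA×1, sCMa×1, sCmA×1, sCma×1, scMA×1, scMa×1, scmA×1, scma×1
SsCcmmAa×SsCcMmAa grid (16·16=256): SSCCMmAA=2 SSCCMmAa=4 SSCCMmaa=2 SSCCmmAA=2 SSCCmmAa=4 SSCCmmaa=2 SSCcMmAA=4 SSCcMmAa=8 SSCcMmaa=4 SSCcmmAA=4 SSCcmmAa=8 SSCcmmaa=4 SSccMmAA=2 SSccMmAa=4 SSccMmaa=2 SSccmmAA=2 SSccmmAa=4 SSccmmaa=2 SsCCMmAA=4 SsCCMmAa=8 SsCCMmaa=4 SsCCmmAA=4 SsCCmmAa=8 SsCCmmaa=4 SsCcMmAA=8 SsCcMmAa=16 SsCcMmaa=8 SsCcmmAA=8 SsCcmmAa=16 SsCcmmaa=8 SsccMmAA=4 SsccMmAa=8 SsccMmaa=4 SsccmmAA=4 SsccmmAa=8 Ssccmmaa=4 ssCCMmAA=2 ssCCMmAa=4 ssCCMmaa=2 ssCCmmAA=2 ssCCmmAa=4 ssCCmmaa=2 ssCcMmAA=4 ssCcMmAa=8 ssCcMmaa=4 ssCcmmAA=4 ssCcmmAa=8 ssCcmmaa=4 ssccMmAA=2 ssccMmAa=4 ssccMmaa=2 ssccmmAA=2 ssccmmAa=4 ssccmmaa=2
S_ cc mm A_ hits 18/256; gcd=2; 18÷2/256÷2 = 9/128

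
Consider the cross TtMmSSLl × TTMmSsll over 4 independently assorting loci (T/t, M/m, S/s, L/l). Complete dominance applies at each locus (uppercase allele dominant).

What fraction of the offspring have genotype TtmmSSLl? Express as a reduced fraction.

TtMmSSLl gametes: TMSL×2, TMSl×2, TmSL×2, TmSl×2, tMSL×2, tMSl×2, tmSL×2, tmSl×2
TTMmSsll gametes: TMSl×4, TMsl×4, TmSl×4, Tmsl×4
TtMmSSLl×TTMmSsll grid (16·16=256): TTMMSSLl=8 TTMMSSll=8 TTMMSsLl=8 TTMMSsll=8 TTMmSSLl=16 TTMmSSll=16 TTMmSsLl=16 TTMmSsll=16 TTmmSSLl=8 TTmmSSll=8 TTmmSsLl=8 TTmmSsll=8 TtMMSSLl=8 TtMMSSll=8 TtMMSsLl=8 TtMMSsll=8 TtMmSSLl=16 TtMmSSll=16 TtMmSsLl=16 TtMmSsll=16 TtmmSSLl=8 TtmmSSll=8 TtmmSsLl=8 TtmmSsll=8
TtmmSSLl hits 8/256; gcd=8; 8÷8/256÷8 = 1/32

P(TtmmSSLl) = 1/32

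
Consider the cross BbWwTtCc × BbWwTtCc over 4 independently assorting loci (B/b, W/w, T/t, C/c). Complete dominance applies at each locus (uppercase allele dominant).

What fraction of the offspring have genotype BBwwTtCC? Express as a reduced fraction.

BbWwTtCc gametes: BWTC×1, BWTc×1, BWtC×1, BWtc×1, BwTC×1, BwTc×1, BwtC×1, Bwtc×1, bWTC×1, bWTc×1, bWtC×1, bWtc×1, bwTC×1, bwTc×1, bwtC×1, bwtc×1
BbWwTtCc gametes: BWTC×1, BWTc×1, BWtC×1, BWtc×1, BwTC×1, BwTc×1, BwtC×1, Bwtc×1, bWTC×1, bWTc×1, bWtC×1, bWtc×1, bwTC×1, bwTc×1, bwtC×1, bwtc×1
BbWwTtCc×BbWwTtCc grid (16·16=256): BBWWTTCC=1 BBWWTTCc=2 BBWWTTcc=1 BBWWTtCC=2 BBWWTtCc=4 BBWWTtcc=2 BBWWttCC=1 BBWWttCc=2 BBWWttcc=1 BBWwTTCC=2 BBWwTTCc=4 BBWwTTcc=2 BBWwTtCC=4 BBWwTtCc=8 BBWwTtcc=4 BBWwttCC=2 BBWwttCc=4 BBWwttcc=2 BBwwTTCC=1 BBwwTTCc=2 BBwwTTcc=1 BBwwTtCC=2 BBwwTtCc=4 BBwwTtcc=2 BBwwttCC=1 BBwwttCc=2 BBwwttcc=1 BbWWTTCC=2 BbWWTTCc=4 BbWWTTcc=2 BbWWTtCC=4 BbWWTtCc=8 BbWWTtcc=4 BbWWttCC=2 BbWWttCc=4 BbWWttcc=2 BbWwTTCC=4 BbWwTTCc=8 BbWwTTcc=4 BbWwTtCC=8 BbWwTtCc=16 BbWwTtcc=8 BbWwttCC=4 BbWwttCc=8 BbWwttcc=4 BbwwTTCC=2 BbwwTTCc=4 BbwwTTcc=2 BbwwTtCC=4 BbwwTtCc=8 BbwwTtcc=4 BbwwttCC=2 BbwwttCc=4 Bbwwttcc=2 bbWWTTCC=1 bbWWTTCc=2 bbWWTTcc=1 bbWWTtCC=2 bbWWTtCc=4 bbWWTtcc=2 bbWWttCC=1 bbWWttCc=2 bbWWttcc=1 bbWwTTCC=2 bbWwTTCc=4 bbWwTTcc=2 bbWwTtCC=4 bbWwTtCc=8 bbWwTtcc=4 bbWwttCC=2 bbWwttCc=4 bbWwttcc=2 bbwwTTCC=1 bbwwTTCc=2 bbwwTTcc=1 bbwwTtCC=2 bbwwTtCc=4 bbwwTtcc=2 bbwwttCC=1 bbwwttCc=2 bbwwttcc=1
BBwwTtCC hits 2/256; gcd=2; 2÷2/256÷2 = 1/128

P(BBwwTtCC) = 1/128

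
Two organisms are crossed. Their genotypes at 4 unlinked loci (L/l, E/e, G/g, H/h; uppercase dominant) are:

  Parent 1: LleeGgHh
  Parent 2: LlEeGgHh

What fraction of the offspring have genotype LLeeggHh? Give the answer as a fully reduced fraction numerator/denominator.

LleeGgHh gametes: LeGH×2, LeGh×2, LegH×2, Legh×2, leGH×2, leGh×2, legH×2, legh×2
LlEeGgHh gametes: LEGH×1, LEGh×1, LEgH×1, LEgh×1, LeGH×1, LeGh×1, LegH×1, Legh×1, lEGH×1, lEGh×1, lEgH×1, lEgh×1, leGH×1, leGh×1, legH×1, legh×1
LleeGgHh×LlEeGgHh grid (16·16=256): LLEeGGHH=2 LLEeGGHh=4 LLEeGGhh=2 LLEeGgHH=4 LLEeGgHh=8 LLEeGghh=4 LLEeggHH=2 LLEeggHh=4 LLEegghh=2 LLeeGGHH=2 LLeeGGHh=4 LLeeGGhh=2 LLeeGgHH=4 LLeeGgHh=8 LLeeGghh=4 LLeeggHH=2 LLeeggHh=4 LLeegghh=2 LlEeGGHH=4 LlEeGGHh=8 LlEeGGhh=4 LlEeGgHH=8 LlEeGgHh=16 LlEeGghh=8 LlEeggHH=4 LlEeggHh=8 LlEegghh=4 LleeGGHH=4 LleeGGHh=8 LleeGGhh=4 LleeGgHH=8 LleeGgHh=16 LleeGghh=8 LleeggHH=4 LleeggHh=8 Lleegghh=4 llEeGGHH=2 llEeGGHh=4 llEeGGhh=2 llEeGgHH=4 llEeGgHh=8 llEeGghh=4 llEeggHH=2 llEeggHh=4 llEegghh=2 lleeGGHH=2 lleeGGHh=4 lleeGGhh=2 lleeGgHH=4 lleeGgHh=8 lleeGghh=4 lleeggHH=2 lleeggHh=4 lleegghh=2
LLeeggHh hits 4/256; gcd=4; 4÷4/256÷4 = 1/64

P(LLeeggHh) = 1/64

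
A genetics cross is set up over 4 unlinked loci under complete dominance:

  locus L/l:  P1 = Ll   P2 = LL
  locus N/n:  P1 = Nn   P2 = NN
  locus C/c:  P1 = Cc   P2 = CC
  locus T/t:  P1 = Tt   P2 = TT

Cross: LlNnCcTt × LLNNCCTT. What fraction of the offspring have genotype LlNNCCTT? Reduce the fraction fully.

P(LlNNCCTT) = 1/16

LlNnCcTt gametes: LNCT×1, LNCt×1, LNcT×1, LNct×1, LnCT×1, LnCt×1, LncT×1, Lnct×1, lNCT×1, lNCt×1, lNcT×1, lNct×1, lnCT×1, lnCt×1, lncT×1, lnct×1
LLNNCCTT gametes: LNCT×16
LlNnCcTt×LLNNCCTT grid (16·16=256): LLNNCCTT=16 LLNNCCTt=16 LLNNCcTT=16 LLNNCcTt=16 LLNnCCTT=16 LLNnCCTt=16 LLNnCcTT=16 LLNnCcTt=16 LlNNCCTT=16 LlNNCCTt=16 LlNNCcTT=16 LlNNCcTt=16 LlNnCCTT=16 LlNnCCTt=16 LlNnCcTT=16 LlNnCcTt=16
LlNNCCTT hits 16/256; gcd=16; 16÷16/256÷16 = 1/16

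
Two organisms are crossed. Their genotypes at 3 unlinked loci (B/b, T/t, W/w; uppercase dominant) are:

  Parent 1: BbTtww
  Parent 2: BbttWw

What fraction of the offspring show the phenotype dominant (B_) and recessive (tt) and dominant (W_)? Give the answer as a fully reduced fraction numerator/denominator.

P(B_ tt W_) = 3/16

BbTtww gametes: BTw×2, Btw×2, bTw×2, btw×2
BbttWw gametes: BtW×2, Btw×2, btW×2, btw×2
BbTtww×BbttWw grid (8·8=64): BBTtWw=4 BBTtww=4 BBttWw=4 BBttww=4 BbTtWw=8 BbTtww=8 BbttWw=8 Bbttww=8 bbTtWw=4 bbTtww=4 bbttWw=4 bbttww=4
B_ tt W_ hits 12/64; gcd=4; 12÷4/64÷4 = 3/16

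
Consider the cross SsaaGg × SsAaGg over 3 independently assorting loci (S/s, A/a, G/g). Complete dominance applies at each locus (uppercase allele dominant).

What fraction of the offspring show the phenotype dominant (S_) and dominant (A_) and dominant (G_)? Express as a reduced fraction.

SsaaGg gametes: SaG×2, Sag×2, saG×2, sag×2
SsAaGg gametes: SAG×1, SAg×1, SaG×1, Sag×1, sAG×1, sAg×1, saG×1, sag×1
SsaaGg×SsAaGg grid (8·8=64): SSAaGG=2 SSAaGg=4 SSAagg=2 SSaaGG=2 SSaaGg=4 SSaagg=2 SsAaGG=4 SsAaGg=8 SsAagg=4 SsaaGG=4 SsaaGg=8 Ssaagg=4 ssAaGG=2 ssAaGg=4 ssAagg=2 ssaaGG=2 ssaaGg=4 ssaagg=2
S_ A_ G_ hits 18/64; gcd=2; 18÷2/64÷2 = 9/32

P(S_ A_ G_) = 9/32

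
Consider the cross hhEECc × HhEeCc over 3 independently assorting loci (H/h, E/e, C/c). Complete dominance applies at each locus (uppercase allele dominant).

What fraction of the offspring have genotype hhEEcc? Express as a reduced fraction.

P(hhEEcc) = 1/16

hhEECc gametes: hEC×4, hEc×4
HhEeCc gametes: HEC×1, HEc×1, HeC×1, Hec×1, hEC×1, hEc×1, heC×1, hec×1
hhEECc×HhEeCc grid (8·8=64): HhEECC=4 HhEECc=8 HhEEcc=4 HhEeCC=4 HhEeCc=8 HhEecc=4 hhEECC=4 hhEECc=8 hhEEcc=4 hhEeCC=4 hhEeCc=8 hhEecc=4
hhEEcc hits 4/64; gcd=4; 4÷4/64÷4 = 1/16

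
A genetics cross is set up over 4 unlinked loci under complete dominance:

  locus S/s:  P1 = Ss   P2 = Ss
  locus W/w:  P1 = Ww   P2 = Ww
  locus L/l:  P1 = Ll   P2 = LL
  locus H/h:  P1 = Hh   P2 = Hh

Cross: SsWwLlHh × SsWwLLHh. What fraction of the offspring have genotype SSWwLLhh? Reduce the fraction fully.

P(SSWwLLhh) = 1/64

SsWwLlHh gametes: SWLH×1, SWLh×1, SWlH×1, SWlh×1, SwLH×1, SwLh×1, SwlH×1, Swlh×1, sWLH×1, sWLh×1, sWlH×1, sWlh×1, swLH×1, swLh×1, swlH×1, swlh×1
SsWwLLHh gametes: SWLH×2, SWLh×2, SwLH×2, SwLh×2, sWLH×2, sWLh×2, swLH×2, swLh×2
SsWwLlHh×SsWwLLHh grid (16·16=256): SSWWLLHH=2 SSWWLLHh=4 SSWWLLhh=2 SSWWLlHH=2 SSWWLlHh=4 SSWWLlhh=2 SSWwLLHH=4 SSWwLLHh=8 SSWwLLhh=4 SSWwLlHH=4 SSWwLlHh=8 SSWwLlhh=4 SSwwLLHH=2 SSwwLLHh=4 SSwwLLhh=2 SSwwLlHH=2 SSwwLlHh=4 SSwwLlhh=2 SsWWLLHH=4 SsWWLLHh=8 SsWWLLhh=4 SsWWLlHH=4 SsWWLlHh=8 SsWWLlhh=4 SsWwLLHH=8 SsWwLLHh=16 SsWwLLhh=8 SsWwLlHH=8 SsWwLlHh=16 SsWwLlhh=8 SswwLLHH=4 SswwLLHh=8 SswwLLhh=4 SswwLlHH=4 SswwLlHh=8 SswwLlhh=4 ssWWLLHH=2 ssWWLLHh=4 ssWWLLhh=2 ssWWLlHH=2 ssWWLlHh=4 ssWWLlhh=2 ssWwLLHH=4 ssWwLLHh=8 ssWwLLhh=4 ssWwLlHH=4 ssWwLlHh=8 ssWwLlhh=4 sswwLLHH=2 sswwLLHh=4 sswwLLhh=2 sswwLlHH=2 sswwLlHh=4 sswwLlhh=2
SSWwLLhh hits 4/256; gcd=4; 4÷4/256÷4 = 1/64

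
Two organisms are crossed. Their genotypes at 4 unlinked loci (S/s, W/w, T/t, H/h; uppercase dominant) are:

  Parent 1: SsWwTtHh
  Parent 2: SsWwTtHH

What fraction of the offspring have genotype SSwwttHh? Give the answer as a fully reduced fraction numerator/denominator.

P(SSwwttHh) = 1/128

SsWwTtHh gametes: SWTH×1, SWTh×1, SWtH×1, SWth×1, SwTH×1, SwTh×1, SwtH×1, Swth×1, sWTH×1, sWTh×1, sWtH×1, sWth×1, swTH×1, swTh×1, swtH×1, swth×1
SsWwTtHH gametes: SWTH×2, SWtH×2, SwTH×2, SwtH×2, sWTH×2, sWtH×2, swTH×2, swtH×2
SsWwTtHh×SsWwTtHH grid (16·16=256): SSWWTTHH=2 SSWWTTHh=2 SSWWTtHH=4 SSWWTtHh=4 SSWWttHH=2 SSWWttHh=2 SSWwTTHH=4 SSWwTTHh=4 SSWwTtHH=8 SSWwTtHh=8 SSWwttHH=4 SSWwttHh=4 SSwwTTHH=2 SSwwTTHh=2 SSwwTtHH=4 SSwwTtHh=4 SSwwttHH=2 SSwwttHh=2 SsWWTTHH=4 SsWWTTHh=4 SsWWTtHH=8 SsWWTtHh=8 SsWWttHH=4 SsWWttHh=4 SsWwTTHH=8 SsWwTTHh=8 SsWwTtHH=16 SsWwTtHh=16 SsWwttHH=8 SsWwttHh=8 SswwTTHH=4 SswwTTHh=4 SswwTtHH=8 SswwTtHh=8 SswwttHH=4 SswwttHh=4 ssWWTTHH=2 ssWWTTHh=2 ssWWTtHH=4 ssWWTtHh=4 ssWWttHH=2 ssWWttHh=2 ssWwTTHH=4 ssWwTTHh=4 ssWwTtHH=8 ssWwTtHh=8 ssWwttHH=4 ssWwttHh=4 sswwTTHH=2 sswwTTHh=2 sswwTtHH=4 sswwTtHh=4 sswwttHH=2 sswwttHh=2
SSwwttHh hits 2/256; gcd=2; 2÷2/256÷2 = 1/128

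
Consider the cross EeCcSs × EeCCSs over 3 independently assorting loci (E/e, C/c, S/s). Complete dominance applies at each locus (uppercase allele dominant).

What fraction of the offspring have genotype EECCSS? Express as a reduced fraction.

EeCcSs gametes: ECS×1, ECs×1, EcS×1, Ecs×1, eCS×1, eCs×1, ecS×1, ecs×1
EeCCSs gametes: ECS×2, ECs×2, eCS×2, eCs×2
EeCcSs×EeCCSs grid (8·8=64): EECCSS=2 EECCSs=4 EECCss=2 EECcSS=2 EECcSs=4 EECcss=2 EeCCSS=4 EeCCSs=8 EeCCss=4 EeCcSS=4 EeCcSs=8 EeCcss=4 eeCCSS=2 eeCCSs=4 eeCCss=2 eeCcSS=2 eeCcSs=4 eeCcss=2
EECCSS hits 2/64; gcd=2; 2÷2/64÷2 = 1/32

P(EECCSS) = 1/32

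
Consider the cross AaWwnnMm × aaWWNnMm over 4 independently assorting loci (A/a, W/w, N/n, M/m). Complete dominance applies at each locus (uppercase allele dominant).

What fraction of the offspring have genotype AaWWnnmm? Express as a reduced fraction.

AaWwnnMm gametes: AWnM×2, AWnm×2, AwnM×2, Awnm×2, aWnM×2, aWnm×2, awnM×2, awnm×2
aaWWNnMm gametes: aWNM×4, aWNm×4, aWnM×4, aWnm×4
AaWwnnMm×aaWWNnMm grid (16·16=256): AaWWNnMM=8 AaWWNnMm=16 AaWWNnmm=8 AaWWnnMM=8 AaWWnnMm=16 AaWWnnmm=8 AaWwNnMM=8 AaWwNnMm=16 AaWwNnmm=8 AaWwnnMM=8 AaWwnnMm=16 AaWwnnmm=8 aaWWNnMM=8 aaWWNnMm=16 aaWWNnmm=8 aaWWnnMM=8 aaWWnnMm=16 aaWWnnmm=8 aaWwNnMM=8 aaWwNnMm=16 aaWwNnmm=8 aaWwnnMM=8 aaWwnnMm=16 aaWwnnmm=8
AaWWnnmm hits 8/256; gcd=8; 8÷8/256÷8 = 1/32

P(AaWWnnmm) = 1/32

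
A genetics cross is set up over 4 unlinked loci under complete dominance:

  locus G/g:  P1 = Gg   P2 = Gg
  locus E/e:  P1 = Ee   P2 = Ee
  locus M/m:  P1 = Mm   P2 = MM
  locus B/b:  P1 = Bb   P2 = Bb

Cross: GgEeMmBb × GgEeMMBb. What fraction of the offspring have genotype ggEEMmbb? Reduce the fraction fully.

P(ggEEMmbb) = 1/128

GgEeMmBb gametes: GEMB×1, GEMb×1, GEmB×1, GEmb×1, GeMB×1, GeMb×1, GemB×1, Gemb×1, gEMB×1, gEMb×1, gEmB×1, gEmb×1, geMB×1, geMb×1, gemB×1, gemb×1
GgEeMMBb gametes: GEMB×2, GEMb×2, GeMB×2, GeMb×2, gEMB×2, gEMb×2, geMB×2, geMb×2
GgEeMmBb×GgEeMMBb grid (16·16=256): GGEEMMBB=2 GGEEMMBb=4 GGEEMMbb=2 GGEEMmBB=2 GGEEMmBb=4 GGEEMmbb=2 GGEeMMBB=4 GGEeMMBb=8 GGEeMMbb=4 GGEeMmBB=4 GGEeMmBb=8 GGEeMmbb=4 GGeeMMBB=2 GGeeMMBb=4 GGeeMMbb=2 GGeeMmBB=2 GGeeMmBb=4 GGeeMmbb=2 GgEEMMBB=4 GgEEMMBb=8 GgEEMMbb=4 GgEEMmBB=4 GgEEMmBb=8 GgEEMmbb=4 GgEeMMBB=8 GgEeMMBb=16 GgEeMMbb=8 GgEeMmBB=8 GgEeMmBb=16 GgEeMmbb=8 GgeeMMBB=4 GgeeMMBb=8 GgeeMMbb=4 GgeeMmBB=4 GgeeMmBb=8 GgeeMmbb=4 ggEEMMBB=2 ggEEMMBb=4 ggEEMMbb=2 ggEEMmBB=2 ggEEMmBb=4 ggEEMmbb=2 ggEeMMBB=4 ggEeMMBb=8 ggEeMMbb=4 ggEeMmBB=4 ggEeMmBb=8 ggEeMmbb=4 ggeeMMBB=2 ggeeMMBb=4 ggeeMMbb=2 ggeeMmBB=2 ggeeMmBb=4 ggeeMmbb=2
ggEEMmbb hits 2/256; gcd=2; 2÷2/256÷2 = 1/128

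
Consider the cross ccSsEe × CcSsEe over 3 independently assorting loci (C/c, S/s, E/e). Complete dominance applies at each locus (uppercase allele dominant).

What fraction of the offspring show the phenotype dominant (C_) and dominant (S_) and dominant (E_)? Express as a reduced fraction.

P(C_ S_ E_) = 9/32

ccSsEe gametes: cSE×2, cSe×2, csE×2, cse×2
CcSsEe gametes: CSE×1, CSe×1, CsE×1, Cse×1, cSE×1, cSe×1, csE×1, cse×1
ccSsEe×CcSsEe grid (8·8=64): CcSSEE=2 CcSSEe=4 CcSSee=2 CcSsEE=4 CcSsEe=8 CcSsee=4 CcssEE=2 CcssEe=4 Ccssee=2 ccSSEE=2 ccSSEe=4 ccSSee=2 ccSsEE=4 ccSsEe=8 ccSsee=4 ccssEE=2 ccssEe=4 ccssee=2
C_ S_ E_ hits 18/64; gcd=2; 18÷2/64÷2 = 9/32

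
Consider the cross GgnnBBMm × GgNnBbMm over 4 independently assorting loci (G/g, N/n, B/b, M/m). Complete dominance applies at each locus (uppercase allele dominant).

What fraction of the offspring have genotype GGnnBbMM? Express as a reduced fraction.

P(GGnnBbMM) = 1/64

GgnnBBMm gametes: GnBM×4, GnBm×4, gnBM×4, gnBm×4
GgNnBbMm gametes: GNBM×1, GNBm×1, GNbM×1, GNbm×1, GnBM×1, GnBm×1, GnbM×1, Gnbm×1, gNBM×1, gNBm×1, gNbM×1, gNbm×1, gnBM×1, gnBm×1, gnbM×1, gnbm×1
GgnnBBMm×GgNnBbMm grid (16·16=256): GGNnBBMM=4 GGNnBBMm=8 GGNnBBmm=4 GGNnBbMM=4 GGNnBbMm=8 GGNnBbmm=4 GGnnBBMM=4 GGnnBBMm=8 GGnnBBmm=4 GGnnBbMM=4 GGnnBbMm=8 GGnnBbmm=4 GgNnBBMM=8 GgNnBBMm=16 GgNnBBmm=8 GgNnBbMM=8 GgNnBbMm=16 GgNnBbmm=8 GgnnBBMM=8 GgnnBBMm=16 GgnnBBmm=8 GgnnBbMM=8 GgnnBbMm=16 GgnnBbmm=8 ggNnBBMM=4 ggNnBBMm=8 ggNnBBmm=4 ggNnBbMM=4 ggNnBbMm=8 ggNnBbmm=4 ggnnBBMM=4 ggnnBBMm=8 ggnnBBmm=4 ggnnBbMM=4 ggnnBbMm=8 ggnnBbmm=4
GGnnBbMM hits 4/256; gcd=4; 4÷4/256÷4 = 1/64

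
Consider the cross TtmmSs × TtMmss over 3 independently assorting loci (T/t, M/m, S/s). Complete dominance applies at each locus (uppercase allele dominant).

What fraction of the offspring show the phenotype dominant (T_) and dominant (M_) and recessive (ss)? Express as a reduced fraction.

P(T_ M_ ss) = 3/16

TtmmSs gametes: TmS×2, Tms×2, tmS×2, tms×2
TtMmss gametes: TMs×2, Tms×2, tMs×2, tms×2
TtmmSs×TtMmss grid (8·8=64): TTMmSs=4 TTMmss=4 TTmmSs=4 TTmmss=4 TtMmSs=8 TtMmss=8 TtmmSs=8 Ttmmss=8 ttMmSs=4 ttMmss=4 ttmmSs=4 ttmmss=4
T_ M_ ss hits 12/64; gcd=4; 12÷4/64÷4 = 3/16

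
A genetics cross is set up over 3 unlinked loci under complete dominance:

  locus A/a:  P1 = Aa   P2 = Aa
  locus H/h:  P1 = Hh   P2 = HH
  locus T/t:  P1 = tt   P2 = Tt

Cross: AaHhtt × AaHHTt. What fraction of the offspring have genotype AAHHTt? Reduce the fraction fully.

P(AAHHTt) = 1/16

AaHhtt gametes: AHt×2, Aht×2, aHt×2, aht×2
AaHHTt gametes: AHT×2, AHt×2, aHT×2, aHt×2
AaHhtt×AaHHTt grid (8·8=64): AAHHTt=4 AAHHtt=4 AAHhTt=4 AAHhtt=4 AaHHTt=8 AaHHtt=8 AaHhTt=8 AaHhtt=8 aaHHTt=4 aaHHtt=4 aaHhTt=4 aaHhtt=4
AAHHTt hits 4/64; gcd=4; 4÷4/64÷4 = 1/16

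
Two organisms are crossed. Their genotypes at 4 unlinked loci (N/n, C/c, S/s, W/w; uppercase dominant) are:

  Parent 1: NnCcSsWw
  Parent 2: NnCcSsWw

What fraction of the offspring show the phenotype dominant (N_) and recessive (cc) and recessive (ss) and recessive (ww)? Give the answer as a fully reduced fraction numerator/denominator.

P(N_ cc ss ww) = 3/256

NnCcSsWw gametes: NCSW×1, NCSw×1, NCsW×1, NCsw×1, NcSW×1, NcSw×1, NcsW×1, Ncsw×1, nCSW×1, nCSw×1, nCsW×1, nCsw×1, ncSW×1, ncSw×1, ncsW×1, ncsw×1
NnCcSsWw gametes: NCSW×1, NCSw×1, NCsW×1, NCsw×1, NcSW×1, NcSw×1, NcsW×1, Ncsw×1, nCSW×1, nCSw×1, nCsW×1, nCsw×1, ncSW×1, ncSw×1, ncsW×1, ncsw×1
NnCcSsWw×NnCcSsWw grid (16·16=256): NNCCSSWW=1 NNCCSSWw=2 NNCCSSww=1 NNCCSsWW=2 NNCCSsWw=4 NNCCSsww=2 NNCCssWW=1 NNCCssWw=2 NNCCssww=1 NNCcSSWW=2 NNCcSSWw=4 NNCcSSww=2 NNCcSsWW=4 NNCcSsWw=8 NNCcSsww=4 NNCcssWW=2 NNCcssWw=4 NNCcssww=2 NNccSSWW=1 NNccSSWw=2 NNccSSww=1 NNccSsWW=2 NNccSsWw=4 NNccSsww=2 NNccssWW=1 NNccssWw=2 NNccssww=1 NnCCSSWW=2 NnCCSSWw=4 NnCCSSww=2 NnCCSsWW=4 NnCCSsWw=8 NnCCSsww=4 NnCCssWW=2 NnCCssWw=4 NnCCssww=2 NnCcSSWW=4 NnCcSSWw=8 NnCcSSww=4 NnCcSsWW=8 NnCcSsWw=16 NnCcSsww=8 NnCcssWW=4 NnCcssWw=8 NnCcssww=4 NnccSSWW=2 NnccSSWw=4 NnccSSww=2 NnccSsWW=4 NnccSsWw=8 NnccSsww=4 NnccssWW=2 NnccssWw=4 Nnccssww=2 nnCCSSWW=1 nnCCSSWw=2 nnCCSSww=1 nnCCSsWW=2 nnCCSsWw=4 nnCCSsww=2 nnCCssWW=1 nnCCssWw=2 nnCCssww=1 nnCcSSWW=2 nnCcSSWw=4 nnCcSSww=2 nnCcSsWW=4 nnCcSsWw=8 nnCcSsww=4 nnCcssWW=2 nnCcssWw=4 nnCcssww=2 nnccSSWW=1 nnccSSWw=2 nnccSSww=1 nnccSsWW=2 nnccSsWw=4 nnccSsww=2 nnccssWW=1 nnccssWw=2 nnccssww=1
N_ cc ss ww hits 3/256; gcd=1; 3÷1/256÷1 = 3/256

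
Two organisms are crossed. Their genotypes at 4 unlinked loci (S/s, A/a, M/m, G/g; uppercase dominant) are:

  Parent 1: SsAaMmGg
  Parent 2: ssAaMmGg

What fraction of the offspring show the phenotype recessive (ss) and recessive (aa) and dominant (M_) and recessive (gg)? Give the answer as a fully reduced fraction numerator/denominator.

SsAaMmGg gametes: SAMG×1, SAMg×1, SAmG×1, SAmg×1, SaMG×1, SaMg×1, SamG×1, Samg×1, sAMG×1, sAMg×1, sAmG×1, sAmg×1, saMG×1, saMg×1, samG×1, samg×1
ssAaMmGg gametes: sAMG×2, sAMg×2, sAmG×2, sAmg×2, saMG×2, saMg×2, samG×2, samg×2
SsAaMmGg×ssAaMmGg grid (16·16=256): SsAAMMGG=2 SsAAMMGg=4 SsAAMMgg=2 SsAAMmGG=4 SsAAMmGg=8 SsAAMmgg=4 SsAAmmGG=2 SsAAmmGg=4 SsAAmmgg=2 SsAaMMGG=4 SsAaMMGg=8 SsAaMMgg=4 SsAaMmGG=8 SsAaMmGg=16 SsAaMmgg=8 SsAammGG=4 SsAammGg=8 SsAammgg=4 SsaaMMGG=2 SsaaMMGg=4 SsaaMMgg=2 SsaaMmGG=4 SsaaMmGg=8 SsaaMmgg=4 SsaammGG=2 SsaammGg=4 Ssaammgg=2 ssAAMMGG=2 ssAAMMGg=4 ssAAMMgg=2 ssAAMmGG=4 ssAAMmGg=8 ssAAMmgg=4 ssAAmmGG=2 ssAAmmGg=4 ssAAmmgg=2 ssAaMMGG=4 ssAaMMGg=8 ssAaMMgg=4 ssAaMmGG=8 ssAaMmGg=16 ssAaMmgg=8 ssAammGG=4 ssAammGg=8 ssAammgg=4 ssaaMMGG=2 ssaaMMGg=4 ssaaMMgg=2 ssaaMmGG=4 ssaaMmGg=8 ssaaMmgg=4 ssaammGG=2 ssaammGg=4 ssaammgg=2
ss aa M_ gg hits 6/256; gcd=2; 6÷2/256÷2 = 3/128

P(ss aa M_ gg) = 3/128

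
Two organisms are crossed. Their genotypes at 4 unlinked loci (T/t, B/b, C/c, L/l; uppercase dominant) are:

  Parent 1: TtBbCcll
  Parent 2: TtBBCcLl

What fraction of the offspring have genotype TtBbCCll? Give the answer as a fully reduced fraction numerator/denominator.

P(TtBbCCll) = 1/32

TtBbCcll gametes: TBCl×2, TBcl×2, TbCl×2, Tbcl×2, tBCl×2, tBcl×2, tbCl×2, tbcl×2
TtBBCcLl gametes: TBCL×2, TBCl×2, TBcL×2, TBcl×2, tBCL×2, tBCl×2, tBcL×2, tBcl×2
TtBbCcll×TtBBCcLl grid (16·16=256): TTBBCCLl=4 TTBBCCll=4 TTBBCcLl=8 TTBBCcll=8 TTBBccLl=4 TTBBccll=4 TTBbCCLl=4 TTBbCCll=4 TTBbCcLl=8 TTBbCcll=8 TTBbccLl=4 TTBbccll=4 TtBBCCLl=8 TtBBCCll=8 TtBBCcLl=16 TtBBCcll=16 TtBBccLl=8 TtBBccll=8 TtBbCCLl=8 TtBbCCll=8 TtBbCcLl=16 TtBbCcll=16 TtBbccLl=8 TtBbccll=8 ttBBCCLl=4 ttBBCCll=4 ttBBCcLl=8 ttBBCcll=8 ttBBccLl=4 ttBBccll=4 ttBbCCLl=4 ttBbCCll=4 ttBbCcLl=8 ttBbCcll=8 ttBbccLl=4 ttBbccll=4
TtBbCCll hits 8/256; gcd=8; 8÷8/256÷8 = 1/32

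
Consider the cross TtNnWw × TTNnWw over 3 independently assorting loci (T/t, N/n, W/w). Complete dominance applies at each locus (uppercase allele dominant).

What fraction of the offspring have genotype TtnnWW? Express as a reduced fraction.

P(TtnnWW) = 1/32

TtNnWw gametes: TNW×1, TNw×1, TnW×1, Tnw×1, tNW×1, tNw×1, tnW×1, tnw×1
TTNnWw gametes: TNW×2, TNw×2, TnW×2, Tnw×2
TtNnWw×TTNnWw grid (8·8=64): TTNNWW=2 TTNNWw=4 TTNNww=2 TTNnWW=4 TTNnWw=8 TTNnww=4 TTnnWW=2 TTnnWw=4 TTnnww=2 TtNNWW=2 TtNNWw=4 TtNNww=2 TtNnWW=4 TtNnWw=8 TtNnww=4 TtnnWW=2 TtnnWw=4 Ttnnww=2
TtnnWW hits 2/64; gcd=2; 2÷2/64÷2 = 1/32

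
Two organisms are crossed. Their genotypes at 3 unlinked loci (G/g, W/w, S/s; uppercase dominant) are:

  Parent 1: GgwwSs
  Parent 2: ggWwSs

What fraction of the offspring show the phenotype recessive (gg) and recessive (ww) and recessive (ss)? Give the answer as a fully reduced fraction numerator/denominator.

P(gg ww ss) = 1/16

GgwwSs gametes: GwS×2, Gws×2, gwS×2, gws×2
ggWwSs gametes: gWS×2, gWs×2, gwS×2, gws×2
GgwwSs×ggWwSs grid (8·8=64): GgWwSS=4 GgWwSs=8 GgWwss=4 GgwwSS=4 GgwwSs=8 Ggwwss=4 ggWwSS=4 ggWwSs=8 ggWwss=4 ggwwSS=4 ggwwSs=8 ggwwss=4
gg ww ss hits 4/64; gcd=4; 4÷4/64÷4 = 1/16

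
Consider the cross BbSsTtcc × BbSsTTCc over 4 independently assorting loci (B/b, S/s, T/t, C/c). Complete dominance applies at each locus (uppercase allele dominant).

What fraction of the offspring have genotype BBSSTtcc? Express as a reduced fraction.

BbSsTtcc gametes: BSTc×2, BStc×2, BsTc×2, Bstc×2, bSTc×2, bStc×2, bsTc×2, bstc×2
BbSsTTCc gametes: BSTC×2, BSTc×2, BsTC×2, BsTc×2, bSTC×2, bSTc×2, bsTC×2, bsTc×2
BbSsTtcc×BbSsTTCc grid (16·16=256): BBSSTTCc=4 BBSSTTcc=4 BBSSTtCc=4 BBSSTtcc=4 BBSsTTCc=8 BBSsTTcc=8 BBSsTtCc=8 BBSsTtcc=8 BBssTTCc=4 BBssTTcc=4 BBssTtCc=4 BBssTtcc=4 BbSSTTCc=8 BbSSTTcc=8 BbSSTtCc=8 BbSSTtcc=8 BbSsTTCc=16 BbSsTTcc=16 BbSsTtCc=16 BbSsTtcc=16 BbssTTCc=8 BbssTTcc=8 BbssTtCc=8 BbssTtcc=8 bbSSTTCc=4 bbSSTTcc=4 bbSSTtCc=4 bbSSTtcc=4 bbSsTTCc=8 bbSsTTcc=8 bbSsTtCc=8 bbSsTtcc=8 bbssTTCc=4 bbssTTcc=4 bbssTtCc=4 bbssTtcc=4
BBSSTtcc hits 4/256; gcd=4; 4÷4/256÷4 = 1/64

P(BBSSTtcc) = 1/64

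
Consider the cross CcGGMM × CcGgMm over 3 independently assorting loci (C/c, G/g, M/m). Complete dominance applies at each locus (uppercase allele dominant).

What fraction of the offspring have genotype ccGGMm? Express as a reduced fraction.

P(ccGGMm) = 1/16

CcGGMM gametes: CGM×4, cGM×4
CcGgMm gametes: CGM×1, CGm×1, CgM×1, Cgm×1, cGM×1, cGm×1, cgM×1, cgm×1
CcGGMM×CcGgMm grid (8·8=64): CCGGMM=4 CCGGMm=4 CCGgMM=4 CCGgMm=4 CcGGMM=8 CcGGMm=8 CcGgMM=8 CcGgMm=8 ccGGMM=4 ccGGMm=4 ccGgMM=4 ccGgMm=4
ccGGMm hits 4/64; gcd=4; 4÷4/64÷4 = 1/16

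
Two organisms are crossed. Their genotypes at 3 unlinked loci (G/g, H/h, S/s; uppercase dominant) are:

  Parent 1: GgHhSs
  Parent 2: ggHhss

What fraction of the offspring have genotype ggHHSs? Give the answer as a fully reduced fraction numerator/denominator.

P(ggHHSs) = 1/16

GgHhSs gametes: GHS×1, GHs×1, GhS×1, Ghs×1, gHS×1, gHs×1, ghS×1, ghs×1
ggHhss gametes: gHs×4, ghs×4
GgHhSs×ggHhss grid (8·8=64): GgHHSs=4 GgHHss=4 GgHhSs=8 GgHhss=8 GghhSs=4 Gghhss=4 ggHHSs=4 ggHHss=4 ggHhSs=8 ggHhss=8 gghhSs=4 gghhss=4
ggHHSs hits 4/64; gcd=4; 4÷4/64÷4 = 1/16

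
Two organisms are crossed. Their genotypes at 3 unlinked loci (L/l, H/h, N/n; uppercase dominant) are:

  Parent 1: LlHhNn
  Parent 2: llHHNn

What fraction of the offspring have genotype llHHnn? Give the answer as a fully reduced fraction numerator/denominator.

P(llHHnn) = 1/16

LlHhNn gametes: LHN×1, LHn×1, LhN×1, Lhn×1, lHN×1, lHn×1, lhN×1, lhn×1
llHHNn gametes: lHN×4, lHn×4
LlHhNn×llHHNn grid (8·8=64): LlHHNN=4 LlHHNn=8 LlHHnn=4 LlHhNN=4 LlHhNn=8 LlHhnn=4 llHHNN=4 llHHNn=8 llHHnn=4 llHhNN=4 llHhNn=8 llHhnn=4
llHHnn hits 4/64; gcd=4; 4÷4/64÷4 = 1/16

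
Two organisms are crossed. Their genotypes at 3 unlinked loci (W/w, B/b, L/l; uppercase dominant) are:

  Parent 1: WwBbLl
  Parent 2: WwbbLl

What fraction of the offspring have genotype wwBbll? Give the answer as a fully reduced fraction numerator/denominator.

WwBbLl gametes: WBL×1, WBl×1, WbL×1, Wbl×1, wBL×1, wBl×1, wbL×1, wbl×1
WwbbLl gametes: WbL×2, Wbl×2, wbL×2, wbl×2
WwBbLl×WwbbLl grid (8·8=64): WWBbLL=2 WWBbLl=4 WWBbll=2 WWbbLL=2 WWbbLl=4 WWbbll=2 WwBbLL=4 WwBbLl=8 WwBbll=4 WwbbLL=4 WwbbLl=8 Wwbbll=4 wwBbLL=2 wwBbLl=4 wwBbll=2 wwbbLL=2 wwbbLl=4 wwbbll=2
wwBbll hits 2/64; gcd=2; 2÷2/64÷2 = 1/32

P(wwBbll) = 1/32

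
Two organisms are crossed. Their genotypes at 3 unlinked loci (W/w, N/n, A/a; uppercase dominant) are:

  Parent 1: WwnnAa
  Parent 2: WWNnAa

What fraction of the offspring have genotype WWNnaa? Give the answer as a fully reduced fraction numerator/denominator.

P(WWNnaa) = 1/16

WwnnAa gametes: WnA×2, Wna×2, wnA×2, wna×2
WWNnAa gametes: WNA×2, WNa×2, WnA×2, Wna×2
WwnnAa×WWNnAa grid (8·8=64): WWNnAA=4 WWNnAa=8 WWNnaa=4 WWnnAA=4 WWnnAa=8 WWnnaa=4 WwNnAA=4 WwNnAa=8 WwNnaa=4 WwnnAA=4 WwnnAa=8 Wwnnaa=4
WWNnaa hits 4/64; gcd=4; 4÷4/64÷4 = 1/16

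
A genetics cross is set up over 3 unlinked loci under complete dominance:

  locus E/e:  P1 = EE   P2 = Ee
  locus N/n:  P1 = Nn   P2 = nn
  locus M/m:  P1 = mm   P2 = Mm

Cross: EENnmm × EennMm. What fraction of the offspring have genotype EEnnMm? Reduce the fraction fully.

P(EEnnMm) = 1/8

EENnmm gametes: ENm×4, Enm×4
EennMm gametes: EnM×2, Enm×2, enM×2, enm×2
EENnmm×EennMm grid (8·8=64): EENnMm=8 EENnmm=8 EEnnMm=8 EEnnmm=8 EeNnMm=8 EeNnmm=8 EennMm=8 Eennmm=8
EEnnMm hits 8/64; gcd=8; 8÷8/64÷8 = 1/8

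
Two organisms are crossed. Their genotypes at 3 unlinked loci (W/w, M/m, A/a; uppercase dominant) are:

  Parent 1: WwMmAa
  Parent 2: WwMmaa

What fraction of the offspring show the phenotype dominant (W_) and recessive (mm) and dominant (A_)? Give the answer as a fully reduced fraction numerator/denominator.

WwMmAa gametes: WMA×1, WMa×1, WmA×1, Wma×1, wMA×1, wMa×1, wmA×1, wma×1
WwMmaa gametes: WMa×2, Wma×2, wMa×2, wma×2
WwMmAa×WwMmaa grid (8·8=64): WWMMAa=2 WWMMaa=2 WWMmAa=4 WWMmaa=4 WWmmAa=2 WWmmaa=2 WwMMAa=4 WwMMaa=4 WwMmAa=8 WwMmaa=8 WwmmAa=4 Wwmmaa=4 wwMMAa=2 wwMMaa=2 wwMmAa=4 wwMmaa=4 wwmmAa=2 wwmmaa=2
W_ mm A_ hits 6/64; gcd=2; 6÷2/64÷2 = 3/32

P(W_ mm A_) = 3/32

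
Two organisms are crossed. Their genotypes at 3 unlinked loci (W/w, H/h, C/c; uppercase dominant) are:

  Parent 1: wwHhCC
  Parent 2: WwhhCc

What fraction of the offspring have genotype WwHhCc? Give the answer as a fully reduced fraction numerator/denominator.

P(WwHhCc) = 1/8

wwHhCC gametes: wHC×4, whC×4
WwhhCc gametes: WhC×2, Whc×2, whC×2, whc×2
wwHhCC×WwhhCc grid (8·8=64): WwHhCC=8 WwHhCc=8 WwhhCC=8 WwhhCc=8 wwHhCC=8 wwHhCc=8 wwhhCC=8 wwhhCc=8
WwHhCc hits 8/64; gcd=8; 8÷8/64÷8 = 1/8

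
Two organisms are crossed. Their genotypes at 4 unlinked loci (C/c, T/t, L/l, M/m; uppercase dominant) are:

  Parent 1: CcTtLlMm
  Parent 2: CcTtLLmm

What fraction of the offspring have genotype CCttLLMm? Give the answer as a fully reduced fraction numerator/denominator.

CcTtLlMm gametes: CTLM×1, CTLm×1, CTlM×1, CTlm×1, CtLM×1, CtLm×1, CtlM×1, Ctlm×1, cTLM×1, cTLm×1, cTlM×1, cTlm×1, ctLM×1, ctLm×1, ctlM×1, ctlm×1
CcTtLLmm gametes: CTLm×4, CtLm×4, cTLm×4, ctLm×4
CcTtLlMm×CcTtLLmm grid (16·16=256): CCTTLLMm=4 CCTTLLmm=4 CCTTLlMm=4 CCTTLlmm=4 CCTtLLMm=8 CCTtLLmm=8 CCTtLlMm=8 CCTtLlmm=8 CCttLLMm=4 CCttLLmm=4 CCttLlMm=4 CCttLlmm=4 CcTTLLMm=8 CcTTLLmm=8 CcTTLlMm=8 CcTTLlmm=8 CcTtLLMm=16 CcTtLLmm=16 CcTtLlMm=16 CcTtLlmm=16 CcttLLMm=8 CcttLLmm=8 CcttLlMm=8 CcttLlmm=8 ccTTLLMm=4 ccTTLLmm=4 ccTTLlMm=4 ccTTLlmm=4 ccTtLLMm=8 ccTtLLmm=8 ccTtLlMm=8 ccTtLlmm=8 ccttLLMm=4 ccttLLmm=4 ccttLlMm=4 ccttLlmm=4
CCttLLMm hits 4/256; gcd=4; 4÷4/256÷4 = 1/64

P(CCttLLMm) = 1/64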